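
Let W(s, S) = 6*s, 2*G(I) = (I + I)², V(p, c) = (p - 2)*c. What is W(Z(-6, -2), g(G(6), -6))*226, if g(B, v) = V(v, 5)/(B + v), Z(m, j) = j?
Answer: -2712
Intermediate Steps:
V(p, c) = c*(-2 + p) (V(p, c) = (-2 + p)*c = c*(-2 + p))
G(I) = 2*I² (G(I) = (I + I)²/2 = (2*I)²/2 = (4*I²)/2 = 2*I²)
g(B, v) = (-10 + 5*v)/(B + v) (g(B, v) = (5*(-2 + v))/(B + v) = (-10 + 5*v)/(B + v))
W(Z(-6, -2), g(G(6), -6))*226 = (6*(-2))*226 = -12*226 = -2712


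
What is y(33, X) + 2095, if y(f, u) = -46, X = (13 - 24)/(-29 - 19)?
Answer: 2049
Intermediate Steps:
X = 11/48 (X = -11/(-48) = -11*(-1/48) = 11/48 ≈ 0.22917)
y(33, X) + 2095 = -46 + 2095 = 2049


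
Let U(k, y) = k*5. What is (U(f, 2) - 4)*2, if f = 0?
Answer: -8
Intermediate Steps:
U(k, y) = 5*k
(U(f, 2) - 4)*2 = (5*0 - 4)*2 = (0 - 4)*2 = -4*2 = -8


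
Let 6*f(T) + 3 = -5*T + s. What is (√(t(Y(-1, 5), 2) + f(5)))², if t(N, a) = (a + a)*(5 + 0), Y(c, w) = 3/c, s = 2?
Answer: 47/3 ≈ 15.667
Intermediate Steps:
f(T) = -⅙ - 5*T/6 (f(T) = -½ + (-5*T + 2)/6 = -½ + (2 - 5*T)/6 = -½ + (⅓ - 5*T/6) = -⅙ - 5*T/6)
t(N, a) = 10*a (t(N, a) = (2*a)*5 = 10*a)
(√(t(Y(-1, 5), 2) + f(5)))² = (√(10*2 + (-⅙ - ⅚*5)))² = (√(20 + (-⅙ - 25/6)))² = (√(20 - 13/3))² = (√(47/3))² = (√141/3)² = 47/3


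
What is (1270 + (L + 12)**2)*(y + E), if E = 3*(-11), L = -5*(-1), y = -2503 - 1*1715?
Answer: -6627309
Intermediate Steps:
y = -4218 (y = -2503 - 1715 = -4218)
L = 5
E = -33
(1270 + (L + 12)**2)*(y + E) = (1270 + (5 + 12)**2)*(-4218 - 33) = (1270 + 17**2)*(-4251) = (1270 + 289)*(-4251) = 1559*(-4251) = -6627309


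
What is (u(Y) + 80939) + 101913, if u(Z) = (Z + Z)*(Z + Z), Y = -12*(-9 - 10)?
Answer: 390788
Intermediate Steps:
Y = 228 (Y = -12*(-19) = 228)
u(Z) = 4*Z² (u(Z) = (2*Z)*(2*Z) = 4*Z²)
(u(Y) + 80939) + 101913 = (4*228² + 80939) + 101913 = (4*51984 + 80939) + 101913 = (207936 + 80939) + 101913 = 288875 + 101913 = 390788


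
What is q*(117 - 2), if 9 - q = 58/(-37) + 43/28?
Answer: 1076055/1036 ≈ 1038.7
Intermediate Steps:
q = 9357/1036 (q = 9 - (58/(-37) + 43/28) = 9 - (58*(-1/37) + 43*(1/28)) = 9 - (-58/37 + 43/28) = 9 - 1*(-33/1036) = 9 + 33/1036 = 9357/1036 ≈ 9.0319)
q*(117 - 2) = 9357*(117 - 2)/1036 = (9357/1036)*115 = 1076055/1036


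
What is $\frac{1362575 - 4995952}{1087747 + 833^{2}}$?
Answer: $- \frac{3633377}{1781636} \approx -2.0393$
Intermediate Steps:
$\frac{1362575 - 4995952}{1087747 + 833^{2}} = - \frac{3633377}{1087747 + 693889} = - \frac{3633377}{1781636}$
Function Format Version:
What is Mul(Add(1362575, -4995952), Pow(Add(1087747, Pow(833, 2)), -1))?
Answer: Rational(-3633377, 1781636) ≈ -2.0393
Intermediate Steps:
Mul(Add(1362575, -4995952), Pow(Add(1087747, Pow(833, 2)), -1)) = Mul(-3633377, Pow(Add(1087747, 693889), -1)) = Mul(-3633377, Pow(1781636, -1)) = Mul(-3633377, Rational(1, 1781636)) = Rational(-3633377, 1781636)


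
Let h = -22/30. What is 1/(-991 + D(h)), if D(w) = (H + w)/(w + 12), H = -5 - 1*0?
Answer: -169/167565 ≈ -0.0010086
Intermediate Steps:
h = -11/15 (h = -22*1/30 = -11/15 ≈ -0.73333)
H = -5 (H = -5 + 0 = -5)
D(w) = (-5 + w)/(12 + w) (D(w) = (-5 + w)/(w + 12) = (-5 + w)/(12 + w))
1/(-991 + D(h)) = 1/(-991 + (-5 - 11/15)/(12 - 11/15)) = 1/(-991 - 86/15/(169/15)) = 1/(-991 + (15/169)*(-86/15)) = 1/(-991 - 86/169) = 1/(-167565/169) = -169/167565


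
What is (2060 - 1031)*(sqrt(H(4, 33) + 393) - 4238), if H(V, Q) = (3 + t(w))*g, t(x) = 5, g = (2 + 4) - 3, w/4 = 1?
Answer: -4360902 + 1029*sqrt(417) ≈ -4.3399e+6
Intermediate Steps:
w = 4 (w = 4*1 = 4)
g = 3 (g = 6 - 3 = 3)
H(V, Q) = 24 (H(V, Q) = (3 + 5)*3 = 8*3 = 24)
(2060 - 1031)*(sqrt(H(4, 33) + 393) - 4238) = (2060 - 1031)*(sqrt(24 + 393) - 4238) = 1029*(sqrt(417) - 4238) = 1029*(-4238 + sqrt(417)) = -4360902 + 1029*sqrt(417)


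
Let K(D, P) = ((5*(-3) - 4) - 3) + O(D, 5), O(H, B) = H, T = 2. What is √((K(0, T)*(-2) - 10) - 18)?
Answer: 4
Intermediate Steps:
K(D, P) = -22 + D (K(D, P) = ((5*(-3) - 4) - 3) + D = ((-15 - 4) - 3) + D = (-19 - 3) + D = -22 + D)
√((K(0, T)*(-2) - 10) - 18) = √(((-22 + 0)*(-2) - 10) - 18) = √((-22*(-2) - 10) - 18) = √((44 - 10) - 18) = √(34 - 18) = √16 = 4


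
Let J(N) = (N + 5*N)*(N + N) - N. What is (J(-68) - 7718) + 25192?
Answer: 73030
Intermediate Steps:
J(N) = -N + 12*N**2 (J(N) = (6*N)*(2*N) - N = 12*N**2 - N = -N + 12*N**2)
(J(-68) - 7718) + 25192 = (-68*(-1 + 12*(-68)) - 7718) + 25192 = (-68*(-1 - 816) - 7718) + 25192 = (-68*(-817) - 7718) + 25192 = (55556 - 7718) + 25192 = 47838 + 25192 = 73030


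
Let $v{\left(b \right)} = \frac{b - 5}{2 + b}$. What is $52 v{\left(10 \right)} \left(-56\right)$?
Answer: $- \frac{3640}{3} \approx -1213.3$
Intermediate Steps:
$v{\left(b \right)} = \frac{-5 + b}{2 + b}$
$52 v{\left(10 \right)} \left(-56\right) = 52 \frac{-5 + 10}{2 + 10} \left(-56\right) = 52 \cdot \frac{1}{12} \cdot 5 \left(-56\right) = 52 \cdot \frac{5}{12} \left(-56\right) = \frac{65}{3} \left(-56\right) = - \frac{3640}{3}$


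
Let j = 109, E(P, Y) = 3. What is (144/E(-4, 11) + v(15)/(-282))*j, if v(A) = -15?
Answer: 492353/94 ≈ 5237.8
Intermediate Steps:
(144/E(-4, 11) + v(15)/(-282))*j = (144/3 - 15/(-282))*109 = (144*(⅓) - 15*(-1/282))*109 = (48 + 5/94)*109 = (4517/94)*109 = 492353/94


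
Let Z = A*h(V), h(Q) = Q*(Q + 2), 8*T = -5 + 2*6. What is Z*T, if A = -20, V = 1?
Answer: -105/2 ≈ -52.500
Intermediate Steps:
T = 7/8 (T = (-5 + 2*6)/8 = (-5 + 12)/8 = (⅛)*7 = 7/8 ≈ 0.87500)
h(Q) = Q*(2 + Q)
Z = -60 (Z = -20*(2 + 1) = -20*3 = -60)
Z*T = -60*7/8 = -105/2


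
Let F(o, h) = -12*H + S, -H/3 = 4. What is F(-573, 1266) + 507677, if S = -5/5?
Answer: 507820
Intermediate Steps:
H = -12 (H = -3*4 = -12)
S = -1 (S = -5*⅕ = -1)
F(o, h) = 143 (F(o, h) = -12*(-12) - 1 = 144 - 1 = 143)
F(-573, 1266) + 507677 = 143 + 507677 = 507820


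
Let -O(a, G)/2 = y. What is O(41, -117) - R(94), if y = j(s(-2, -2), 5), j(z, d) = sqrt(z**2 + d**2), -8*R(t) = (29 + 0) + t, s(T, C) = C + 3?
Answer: 123/8 - 2*sqrt(26) ≈ 5.1770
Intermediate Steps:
s(T, C) = 3 + C
R(t) = -29/8 - t/8 (R(t) = -((29 + 0) + t)/8 = -(29 + t)/8 = -29/8 - t/8)
j(z, d) = sqrt(d**2 + z**2)
y = sqrt(26) (y = sqrt(5**2 + (3 - 2)**2) = sqrt(25 + 1**2) = sqrt(25 + 1) = sqrt(26) ≈ 5.0990)
O(a, G) = -2*sqrt(26)
O(41, -117) - R(94) = -2*sqrt(26) - (-29/8 - 1/8*94) = -2*sqrt(26) - (-29/8 - 47/4) = -2*sqrt(26) - 1*(-123/8) = -2*sqrt(26) + 123/8 = 123/8 - 2*sqrt(26)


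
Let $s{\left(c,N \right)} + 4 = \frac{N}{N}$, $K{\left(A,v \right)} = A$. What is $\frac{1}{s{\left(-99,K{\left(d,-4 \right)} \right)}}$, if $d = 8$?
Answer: $- \frac{1}{3} \approx -0.33333$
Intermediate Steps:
$s{\left(c,N \right)} = -3$ ($s{\left(c,N \right)} = -4 + \frac{N}{N} = -4 + 1 = -3$)
$\frac{1}{s{\left(-99,K{\left(d,-4 \right)} \right)}} = \frac{1}{-3} = - \frac{1}{3}$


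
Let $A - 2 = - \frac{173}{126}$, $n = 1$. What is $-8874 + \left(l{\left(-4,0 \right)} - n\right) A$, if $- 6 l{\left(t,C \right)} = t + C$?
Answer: $- \frac{3354451}{378} \approx -8874.2$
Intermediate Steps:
$A = \frac{79}{126}$ ($A = 2 - \frac{173}{126} = \frac{79}{126} \approx 0.62698$)
$l{\left(t,C \right)} = - \frac{C}{6} - \frac{t}{6}$ ($l{\left(t,C \right)} = - \frac{t + C}{6} = - \frac{C + t}{6} = - \frac{C}{6} - \frac{t}{6}$)
$-8874 + \left(l{\left(-4,0 \right)} - n\right) A = -8874 + \left(\left(\left(- \frac{1}{6}\right) 0 - - \frac{2}{3}\right) - 1\right) \frac{79}{126} = -8874 + \left(\left(0 + \frac{2}{3}\right) - 1\right) \frac{79}{126} = -8874 + \left(\frac{2}{3} - 1\right) \frac{79}{126} = -8874 - \frac{79}{378} = - \frac{3354451}{378}$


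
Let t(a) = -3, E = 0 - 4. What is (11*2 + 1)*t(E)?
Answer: -69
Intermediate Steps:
E = -4
(11*2 + 1)*t(E) = (11*2 + 1)*(-3) = (22 + 1)*(-3) = 23*(-3) = -69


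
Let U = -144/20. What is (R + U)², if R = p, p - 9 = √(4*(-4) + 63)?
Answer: 1256/25 + 18*√47/5 ≈ 74.920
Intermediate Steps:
p = 9 + √47 (p = 9 + √(4*(-4) + 63) = 9 + √(-16 + 63) = 9 + √47 ≈ 15.856)
U = -36/5 (U = -144*1/20 = -36/5 ≈ -7.2000)
R = 9 + √47 ≈ 15.856
(R + U)² = ((9 + √47) - 36/5)² = (9/5 + √47)²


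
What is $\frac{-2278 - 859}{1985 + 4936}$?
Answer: $- \frac{3137}{6921} \approx -0.45326$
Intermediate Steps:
$\frac{-2278 - 859}{1985 + 4936} = \frac{-2278 - 859}{6921} = \left(-3137\right) \frac{1}{6921} = - \frac{3137}{6921}$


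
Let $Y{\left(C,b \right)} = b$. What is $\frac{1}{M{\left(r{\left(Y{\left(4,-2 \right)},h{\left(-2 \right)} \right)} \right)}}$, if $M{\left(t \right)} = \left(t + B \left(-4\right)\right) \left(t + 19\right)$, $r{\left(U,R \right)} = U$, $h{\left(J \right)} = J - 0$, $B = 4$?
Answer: $- \frac{1}{306} \approx -0.003268$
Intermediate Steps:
$h{\left(J \right)} = J$ ($h{\left(J \right)} = J + 0 = J$)
$M{\left(t \right)} = \left(-16 + t\right) \left(19 + t\right)$ ($M{\left(t \right)} = \left(t + 4 \left(-4\right)\right) \left(t + 19\right) = \left(t - 16\right) \left(19 + t\right) = \left(-16 + t\right) \left(19 + t\right)$)
$\frac{1}{M{\left(r{\left(Y{\left(4,-2 \right)},h{\left(-2 \right)} \right)} \right)}} = \frac{1}{-304 + \left(-2\right)^{2} + 3 \left(-2\right)} = \frac{1}{-304 + 4 - 6} = \frac{1}{-306} = - \frac{1}{306}$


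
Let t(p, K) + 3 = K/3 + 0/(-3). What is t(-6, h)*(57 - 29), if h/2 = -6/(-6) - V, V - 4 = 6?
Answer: -252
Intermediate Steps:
V = 10 (V = 4 + 6 = 10)
h = -18 (h = 2*(-6/(-6) - 1*10) = 2*(-6*(-⅙) - 10) = 2*(1 - 10) = 2*(-9) = -18)
t(p, K) = -3 + K/3 (t(p, K) = -3 + (K/3 + 0/(-3)) = -3 + (K*(⅓) + 0*(-⅓)) = -3 + (K/3 + 0) = -3 + K/3)
t(-6, h)*(57 - 29) = (-3 + (⅓)*(-18))*(57 - 29) = (-3 - 6)*28 = -9*28 = -252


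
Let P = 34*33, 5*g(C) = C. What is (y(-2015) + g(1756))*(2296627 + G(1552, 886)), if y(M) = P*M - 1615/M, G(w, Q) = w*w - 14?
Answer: -21432075092358939/2015 ≈ -1.0636e+13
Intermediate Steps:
g(C) = C/5
P = 1122
G(w, Q) = -14 + w² (G(w, Q) = w² - 14 = -14 + w²)
y(M) = -1615/M + 1122*M (y(M) = 1122*M - 1615/M = -1615/M + 1122*M)
(y(-2015) + g(1756))*(2296627 + G(1552, 886)) = ((-1615/(-2015) + 1122*(-2015)) + (⅕)*1756)*(2296627 + (-14 + 1552²)) = ((-1615*(-1/2015) - 2260830) + 1756/5)*(2296627 + (-14 + 2408704)) = ((323/403 - 2260830) + 1756/5)*(2296627 + 2408690) = (-911114167/403 + 1756/5)*4705317 = -4554863167/2015*4705317 = -21432075092358939/2015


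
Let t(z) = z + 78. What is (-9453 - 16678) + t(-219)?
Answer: -26272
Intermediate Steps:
t(z) = 78 + z
(-9453 - 16678) + t(-219) = (-9453 - 16678) + (78 - 219) = -26131 - 141 = -26272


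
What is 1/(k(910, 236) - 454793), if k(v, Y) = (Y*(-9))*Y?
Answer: -1/956057 ≈ -1.0460e-6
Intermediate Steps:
k(v, Y) = -9*Y**2 (k(v, Y) = (-9*Y)*Y = -9*Y**2)
1/(k(910, 236) - 454793) = 1/(-9*236**2 - 454793) = 1/(-9*55696 - 454793) = 1/(-501264 - 454793) = 1/(-956057) = -1/956057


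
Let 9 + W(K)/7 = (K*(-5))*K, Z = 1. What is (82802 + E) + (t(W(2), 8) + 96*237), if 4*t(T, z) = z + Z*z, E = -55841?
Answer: 49717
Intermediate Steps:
W(K) = -63 - 35*K² (W(K) = -63 + 7*((K*(-5))*K) = -63 + 7*((-5*K)*K) = -63 + 7*(-5*K²) = -63 - 35*K²)
t(T, z) = z/2 (t(T, z) = (z + 1*z)/4 = (z + z)/4 = (2*z)/4 = z/2)
(82802 + E) + (t(W(2), 8) + 96*237) = (82802 - 55841) + ((½)*8 + 96*237) = 26961 + (4 + 22752) = 26961 + 22756 = 49717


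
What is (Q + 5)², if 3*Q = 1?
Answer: 256/9 ≈ 28.444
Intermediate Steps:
Q = ⅓ (Q = (⅓)*1 = ⅓ ≈ 0.33333)
(Q + 5)² = (⅓ + 5)² = (16/3)² = 256/9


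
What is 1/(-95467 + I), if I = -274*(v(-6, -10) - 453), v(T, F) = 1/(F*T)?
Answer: 30/859513 ≈ 3.4903e-5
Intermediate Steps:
v(T, F) = 1/(F*T)
I = 3723523/30 (I = -274*(1/(-10*(-6)) - 453) = -274*(-⅒*(-⅙) - 453) = -274*(1/60 - 453) = -274*(-27179/60) = 3723523/30 ≈ 1.2412e+5)
1/(-95467 + I) = 1/(-95467 + 3723523/30) = 1/(859513/30) = 30/859513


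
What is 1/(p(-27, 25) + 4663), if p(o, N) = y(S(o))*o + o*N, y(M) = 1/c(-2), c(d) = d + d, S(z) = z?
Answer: 4/15979 ≈ 0.00025033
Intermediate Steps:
c(d) = 2*d
y(M) = -¼ (y(M) = 1/(2*(-2)) = 1/(-4) = -¼)
p(o, N) = -o/4 + N*o (p(o, N) = -o/4 + o*N = -o/4 + N*o)
1/(p(-27, 25) + 4663) = 1/(-27*(-¼ + 25) + 4663) = 1/(-27*99/4 + 4663) = 1/(-2673/4 + 4663) = 1/(15979/4) = 4/15979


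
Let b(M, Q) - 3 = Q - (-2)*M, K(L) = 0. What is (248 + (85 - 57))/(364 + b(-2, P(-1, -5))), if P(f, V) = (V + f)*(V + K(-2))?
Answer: 92/131 ≈ 0.70229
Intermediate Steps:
P(f, V) = V*(V + f) (P(f, V) = (V + f)*(V + 0) = (V + f)*V = V*(V + f))
b(M, Q) = 3 + Q + 2*M (b(M, Q) = 3 + (Q - (-2)*M) = 3 + (Q + 2*M) = 3 + Q + 2*M)
(248 + (85 - 57))/(364 + b(-2, P(-1, -5))) = (248 + (85 - 57))/(364 + (3 - 5*(-5 - 1) + 2*(-2))) = (248 + 28)/(364 + (3 - 5*(-6) - 4)) = 276/(364 + (3 + 30 - 4)) = 276/(364 + 29) = 276/393 = 276*(1/393) = 92/131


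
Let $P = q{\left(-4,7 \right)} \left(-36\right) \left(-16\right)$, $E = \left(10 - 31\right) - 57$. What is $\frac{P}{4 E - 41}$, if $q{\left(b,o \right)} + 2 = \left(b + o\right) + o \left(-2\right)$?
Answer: $\frac{7488}{353} \approx 21.212$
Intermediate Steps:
$E = -78$ ($E = -21 - 57 = -78$)
$q{\left(b,o \right)} = -2 + b - o$ ($q{\left(b,o \right)} = -2 + \left(\left(b + o\right) + o \left(-2\right)\right) = -2 + \left(\left(b + o\right) - 2 o\right) = -2 + \left(b - o\right) = -2 + b - o$)
$P = -7488$ ($P = \left(-2 - 4 - 7\right) \left(-36\right) \left(-16\right) = \left(-13\right) \left(-36\right) \left(-16\right) = 468 \left(-16\right) = -7488$)
$\frac{P}{4 E - 41} = - \frac{7488}{4 \left(-78\right) - 41} = - \frac{7488}{-312 - 41} = - \frac{7488}{-353} = \left(-7488\right) \left(- \frac{1}{353}\right) = \frac{7488}{353}$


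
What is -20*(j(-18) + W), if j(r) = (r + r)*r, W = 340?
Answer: -19760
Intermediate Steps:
j(r) = 2*r² (j(r) = (2*r)*r = 2*r²)
-20*(j(-18) + W) = -20*(2*(-18)² + 340) = -20*(2*324 + 340) = -20*(648 + 340) = -20*988 = -19760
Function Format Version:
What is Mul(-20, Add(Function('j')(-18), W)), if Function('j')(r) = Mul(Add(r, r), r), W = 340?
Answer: -19760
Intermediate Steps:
Function('j')(r) = Mul(2, Pow(r, 2)) (Function('j')(r) = Mul(Mul(2, r), r) = Mul(2, Pow(r, 2)))
Mul(-20, Add(Function('j')(-18), W)) = Mul(-20, Add(Mul(2, Pow(-18, 2)), 340)) = Mul(-20, Add(Mul(2, 324), 340)) = Mul(-20, Add(648, 340)) = Mul(-20, 988) = -19760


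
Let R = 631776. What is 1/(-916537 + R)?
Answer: -1/284761 ≈ -3.5117e-6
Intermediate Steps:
1/(-916537 + R) = 1/(-916537 + 631776) = 1/(-284761) = -1/284761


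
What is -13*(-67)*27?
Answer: 23517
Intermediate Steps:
-13*(-67)*27 = 871*27 = 23517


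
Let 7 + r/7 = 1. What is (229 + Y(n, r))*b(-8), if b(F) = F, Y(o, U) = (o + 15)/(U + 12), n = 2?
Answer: -27412/15 ≈ -1827.5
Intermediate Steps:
r = -42 (r = -49 + 7*1 = -49 + 7 = -42)
Y(o, U) = (15 + o)/(12 + U)
(229 + Y(n, r))*b(-8) = (229 + (15 + 2)/(12 - 42))*(-8) = (229 + 17/(-30))*(-8) = (229 - 1/30*17)*(-8) = (229 - 17/30)*(-8) = (6853/30)*(-8) = -27412/15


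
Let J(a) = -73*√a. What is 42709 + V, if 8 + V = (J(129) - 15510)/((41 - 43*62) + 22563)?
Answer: 141892838/3323 - 73*√129/19938 ≈ 42700.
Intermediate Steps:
V = -29169/3323 - 73*√129/19938 (V = -8 + (-73*√129 - 15510)/((41 - 43*62) + 22563) = -8 + (-15510 - 73*√129)/((41 - 2666) + 22563) = -8 + (-15510 - 73*√129)/(-2625 + 22563) = -8 + (-15510 - 73*√129)/19938 = -8 + (-15510 - 73*√129)*(1/19938) = -8 + (-2585/3323 - 73*√129/19938) = -29169/3323 - 73*√129/19938 ≈ -8.8195)
42709 + V = 42709 + (-29169/3323 - 73*√129/19938) = 141892838/3323 - 73*√129/19938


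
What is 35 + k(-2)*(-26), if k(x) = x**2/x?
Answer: 87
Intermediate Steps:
k(x) = x
35 + k(-2)*(-26) = 35 - 2*(-26) = 35 + 52 = 87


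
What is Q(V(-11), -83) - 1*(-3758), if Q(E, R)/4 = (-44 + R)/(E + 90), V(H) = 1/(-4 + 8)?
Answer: 1354606/361 ≈ 3752.4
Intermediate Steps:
V(H) = 1/4
Q(E, R) = 4*(-44 + R)/(90 + E) (Q(E, R) = 4*((-44 + R)/(E + 90)) = 4*((-44 + R)/(90 + E)) = 4*(-44 + R)/(90 + E))
Q(V(-11), -83) - 1*(-3758) = 4*(-44 - 83)/(90 + 1/4) - 1*(-3758) = 4*(-127)/(361/4) + 3758 = 4*(4/361)*(-127) + 3758 = -2032/361 + 3758 = 1354606/361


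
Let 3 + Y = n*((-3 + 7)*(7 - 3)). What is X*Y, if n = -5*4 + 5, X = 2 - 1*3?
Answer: 243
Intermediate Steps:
X = -1 (X = 2 - 3 = -1)
n = -15 (n = -20 + 5 = -15)
Y = -243 (Y = -3 - 15*(-3 + 7)*(7 - 3) = -3 - 60*4 = -3 - 15*16 = -3 - 240 = -243)
X*Y = -1*(-243) = 243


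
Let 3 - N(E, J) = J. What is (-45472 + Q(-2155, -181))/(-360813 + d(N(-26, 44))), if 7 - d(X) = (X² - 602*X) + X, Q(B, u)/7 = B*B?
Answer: -4637529/55304 ≈ -83.855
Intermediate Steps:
Q(B, u) = 7*B² (Q(B, u) = 7*(B*B) = 7*B²)
N(E, J) = 3 - J
d(X) = 7 - X² + 601*X (d(X) = 7 - ((X² - 602*X) + X) = 7 - (X² - 601*X) = 7 + (-X² + 601*X) = 7 - X² + 601*X)
(-45472 + Q(-2155, -181))/(-360813 + d(N(-26, 44))) = (-45472 + 7*(-2155)²)/(-360813 + (7 - (3 - 1*44)² + 601*(3 - 1*44))) = (-45472 + 7*4644025)/(-360813 + (7 - (3 - 44)² + 601*(3 - 44))) = (-45472 + 32508175)/(-360813 + (7 - 1*(-41)² + 601*(-41))) = 32462703/(-360813 + (7 - 1*1681 - 24641)) = 32462703/(-360813 + (7 - 1681 - 24641)) = 32462703/(-360813 - 26315) = 32462703/(-387128) = 32462703*(-1/387128) = -4637529/55304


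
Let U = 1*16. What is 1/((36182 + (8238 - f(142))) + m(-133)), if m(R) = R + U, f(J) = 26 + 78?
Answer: 1/44199 ≈ 2.2625e-5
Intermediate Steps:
f(J) = 104
U = 16
m(R) = 16 + R (m(R) = R + 16 = 16 + R)
1/((36182 + (8238 - f(142))) + m(-133)) = 1/((36182 + (8238 - 1*104)) + (16 - 133)) = 1/((36182 + (8238 - 104)) - 117) = 1/((36182 + 8134) - 117) = 1/(44316 - 117) = 1/44199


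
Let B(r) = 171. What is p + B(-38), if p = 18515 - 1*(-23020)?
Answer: 41706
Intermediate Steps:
p = 41535 (p = 18515 + 23020 = 41535)
p + B(-38) = 41535 + 171 = 41706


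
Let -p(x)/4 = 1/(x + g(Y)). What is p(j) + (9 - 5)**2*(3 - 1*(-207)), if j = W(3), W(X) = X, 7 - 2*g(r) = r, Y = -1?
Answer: 23516/7 ≈ 3359.4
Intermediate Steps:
g(r) = 7/2 - r/2
j = 3
p(x) = -4/(4 + x) (p(x) = -4/(x + (7/2 - 1/2*(-1))) = -4/(x + (7/2 + 1/2)) = -4/(x + 4) = -4/(4 + x))
p(j) + (9 - 5)**2*(3 - 1*(-207)) = -4/(4 + 3) + (9 - 5)**2*(3 - 1*(-207)) = -4/7 + 4**2*(3 + 207) = -4*1/7 + 16*210 = -4/7 + 3360 = 23516/7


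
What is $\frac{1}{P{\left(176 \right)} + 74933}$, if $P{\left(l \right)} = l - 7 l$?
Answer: $\frac{1}{73877} \approx 1.3536 \cdot 10^{-5}$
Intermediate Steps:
$P{\left(l \right)} = - 6 l$
$\frac{1}{P{\left(176 \right)} + 74933} = \frac{1}{\left(-6\right) 176 + 74933} = \frac{1}{-1056 + 74933} = \frac{1}{73877}$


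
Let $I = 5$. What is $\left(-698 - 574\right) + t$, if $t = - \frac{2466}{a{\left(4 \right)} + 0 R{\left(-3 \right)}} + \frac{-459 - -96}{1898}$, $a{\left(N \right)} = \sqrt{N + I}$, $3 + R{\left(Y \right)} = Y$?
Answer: $- \frac{3974775}{1898} \approx -2094.2$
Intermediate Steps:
$R{\left(Y \right)} = -3 + Y$
$a{\left(N \right)} = \sqrt{5 + N}$ ($a{\left(N \right)} = \sqrt{N + 5} = \sqrt{5 + N}$)
$t = - \frac{1560519}{1898}$ ($t = - \frac{2466}{\sqrt{5 + 4} + 0 \left(-3 - 3\right)} + \frac{-459 - -96}{1898} = - \frac{2466}{\sqrt{9} + 0 \left(-6\right)} + \left(-459 + 96\right) \frac{1}{1898} = - \frac{2466}{3 + 0} - \frac{363}{1898} = - \frac{2466}{3} - \frac{363}{1898} = \left(-2466\right) \frac{1}{3} - \frac{363}{1898} = -822 - \frac{363}{1898} = - \frac{1560519}{1898} \approx -822.19$)
$\left(-698 - 574\right) + t = \left(-698 - 574\right) - \frac{1560519}{1898} = -1272 - \frac{1560519}{1898} = - \frac{3974775}{1898}$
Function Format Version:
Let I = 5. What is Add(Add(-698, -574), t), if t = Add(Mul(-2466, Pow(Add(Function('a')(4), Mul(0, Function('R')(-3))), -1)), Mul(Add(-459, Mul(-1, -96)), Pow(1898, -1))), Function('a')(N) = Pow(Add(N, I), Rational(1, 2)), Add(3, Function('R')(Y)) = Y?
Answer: Rational(-3974775, 1898) ≈ -2094.2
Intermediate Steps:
Function('R')(Y) = Add(-3, Y)
Function('a')(N) = Pow(Add(5, N), Rational(1, 2)) (Function('a')(N) = Pow(Add(N, 5), Rational(1, 2)) = Pow(Add(5, N), Rational(1, 2)))
t = Rational(-1560519, 1898) (t = Add(Mul(-2466, Pow(Add(Pow(Add(5, 4), Rational(1, 2)), Mul(0, Add(-3, -3))), -1)), Mul(Add(-459, Mul(-1, -96)), Pow(1898, -1))) = Add(Mul(-2466, Pow(Add(Pow(9, Rational(1, 2)), Mul(0, -6)), -1)), Mul(Add(-459, 96), Rational(1, 1898))) = Add(Mul(-2466, Pow(Add(3, 0), -1)), Mul(-363, Rational(1, 1898))) = Add(Mul(-2466, Pow(3, -1)), Rational(-363, 1898)) = Add(Mul(-2466, Rational(1, 3)), Rational(-363, 1898)) = Add(-822, Rational(-363, 1898)) = Rational(-1560519, 1898) ≈ -822.19)
Add(Add(-698, -574), t) = Add(Add(-698, -574), Rational(-1560519, 1898)) = Add(-1272, Rational(-1560519, 1898)) = Rational(-3974775, 1898)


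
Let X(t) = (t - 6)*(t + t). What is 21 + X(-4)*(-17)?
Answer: -1339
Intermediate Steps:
X(t) = 2*t*(-6 + t) (X(t) = (-6 + t)*(2*t) = 2*t*(-6 + t))
21 + X(-4)*(-17) = 21 + (2*(-4)*(-6 - 4))*(-17) = 21 + (2*(-4)*(-10))*(-17) = 21 + 80*(-17) = 21 - 1360 = -1339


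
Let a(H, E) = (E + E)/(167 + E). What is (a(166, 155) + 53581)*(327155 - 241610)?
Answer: 737970709320/161 ≈ 4.5837e+9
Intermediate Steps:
a(H, E) = 2*E/(167 + E) (a(H, E) = (2*E)/(167 + E) = 2*E/(167 + E))
(a(166, 155) + 53581)*(327155 - 241610) = (2*155/(167 + 155) + 53581)*(327155 - 241610) = (2*155/322 + 53581)*85545 = (2*155*(1/322) + 53581)*85545 = (155/161 + 53581)*85545 = (8626696/161)*85545 = 737970709320/161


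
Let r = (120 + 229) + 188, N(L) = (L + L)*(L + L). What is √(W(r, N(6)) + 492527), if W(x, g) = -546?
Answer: √491981 ≈ 701.41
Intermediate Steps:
N(L) = 4*L² (N(L) = (2*L)*(2*L) = 4*L²)
r = 537 (r = 349 + 188 = 537)
√(W(r, N(6)) + 492527) = √(-546 + 492527) = √491981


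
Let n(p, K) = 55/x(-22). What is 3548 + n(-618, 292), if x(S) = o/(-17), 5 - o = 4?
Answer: 2613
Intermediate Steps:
o = 1 (o = 5 - 1*4 = 5 - 4 = 1)
x(S) = -1/17 (x(S) = 1/(-17) = 1*(-1/17) = -1/17)
n(p, K) = -935 (n(p, K) = 55/(-1/17) = 55*(-17) = -935)
3548 + n(-618, 292) = 3548 - 935 = 2613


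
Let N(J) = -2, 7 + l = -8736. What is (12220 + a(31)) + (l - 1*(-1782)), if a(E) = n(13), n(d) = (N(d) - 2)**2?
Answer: 5275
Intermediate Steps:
l = -8743 (l = -7 - 8736 = -8743)
n(d) = 16 (n(d) = (-2 - 2)**2 = (-4)**2 = 16)
a(E) = 16
(12220 + a(31)) + (l - 1*(-1782)) = (12220 + 16) + (-8743 - 1*(-1782)) = 12236 + (-8743 + 1782) = 12236 - 6961 = 5275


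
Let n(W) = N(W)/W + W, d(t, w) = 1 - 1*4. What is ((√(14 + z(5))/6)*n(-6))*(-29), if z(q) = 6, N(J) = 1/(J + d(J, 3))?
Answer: 9367*√5/162 ≈ 129.29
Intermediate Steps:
d(t, w) = -3 (d(t, w) = 1 - 4 = -3)
N(J) = 1/(-3 + J) (N(J) = 1/(J - 3) = 1/(-3 + J))
n(W) = W + 1/(W*(-3 + W)) (n(W) = 1/((-3 + W)*W) + W = 1/(W*(-3 + W)) + W = W + 1/(W*(-3 + W)))
((√(14 + z(5))/6)*n(-6))*(-29) = ((√(14 + 6)/6)*(-6 + 1/((-6)*(-3 - 6))))*(-29) = ((√20*(⅙))*(-6 - ⅙/(-9)))*(-29) = (((2*√5)*(⅙))*(-6 - ⅙*(-⅑)))*(-29) = ((√5/3)*(-6 + 1/54))*(-29) = ((√5/3)*(-323/54))*(-29) = -323*√5/162*(-29) = 9367*√5/162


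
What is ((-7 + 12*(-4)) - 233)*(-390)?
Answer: 112320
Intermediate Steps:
((-7 + 12*(-4)) - 233)*(-390) = ((-7 - 48) - 233)*(-390) = (-55 - 233)*(-390) = -288*(-390) = 112320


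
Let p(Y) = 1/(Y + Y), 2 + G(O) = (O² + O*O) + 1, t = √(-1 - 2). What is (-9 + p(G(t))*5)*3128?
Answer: -204884/7 ≈ -29269.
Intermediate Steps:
t = I*√3 (t = √(-3) = I*√3 ≈ 1.732*I)
G(O) = -1 + 2*O² (G(O) = -2 + ((O² + O*O) + 1) = -2 + ((O² + O²) + 1) = -2 + (2*O² + 1) = -2 + (1 + 2*O²) = -1 + 2*O²)
p(Y) = 1/(2*Y)
(-9 + p(G(t))*5)*3128 = (-9 + (1/(2*(-1 + 2*(I*√3)²)))*5)*3128 = (-9 + (1/(2*(-1 + 2*(-3))))*5)*3128 = (-9 + (1/(2*(-1 - 6)))*5)*3128 = (-9 + ((½)/(-7))*5)*3128 = (-9 + ((½)*(-⅐))*5)*3128 = (-9 - 1/14*5)*3128 = (-9 - 5/14)*3128 = -131/14*3128 = -204884/7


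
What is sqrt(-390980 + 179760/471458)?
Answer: 2*I*sqrt(5431504643219915)/235729 ≈ 625.28*I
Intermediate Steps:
sqrt(-390980 + 179760/471458) = sqrt(-390980 + 179760*(1/471458)) = sqrt(-390980 + 89880/235729) = sqrt(-92165234540/235729) = 2*I*sqrt(5431504643219915)/235729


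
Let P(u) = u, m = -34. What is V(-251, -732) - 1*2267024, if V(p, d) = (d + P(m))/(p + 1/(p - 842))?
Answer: -310971797509/137172 ≈ -2.2670e+6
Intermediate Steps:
V(p, d) = (-34 + d)/(p + 1/(-842 + p)) (V(p, d) = (d - 34)/(p + 1/(p - 842)) = (-34 + d)/(p + 1/(-842 + p)))
V(-251, -732) - 1*2267024 = (28628 - 842*(-732) - 34*(-251) - 732*(-251))/(1 + (-251)**2 - 842*(-251)) - 1*2267024 = (28628 + 616344 + 8534 + 183732)/(1 + 63001 + 211342) - 2267024 = 837238/274344 - 2267024 = (1/274344)*837238 - 2267024 = 418619/137172 - 2267024 = -310971797509/137172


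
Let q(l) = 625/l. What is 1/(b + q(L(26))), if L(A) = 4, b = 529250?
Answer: 4/2117625 ≈ 1.8889e-6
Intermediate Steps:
1/(b + q(L(26))) = 1/(529250 + 625/4) = 1/(2117625/4) = 4/2117625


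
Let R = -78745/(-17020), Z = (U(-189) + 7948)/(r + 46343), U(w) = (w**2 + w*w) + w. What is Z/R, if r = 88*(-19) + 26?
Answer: 269600204/703933053 ≈ 0.38299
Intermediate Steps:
U(w) = w + 2*w**2 (U(w) = (w**2 + w**2) + w = 2*w**2 + w = w + 2*w**2)
r = -1646 (r = -1672 + 26 = -1646)
Z = 79201/44697 (Z = (-189*(1 + 2*(-189)) + 7948)/(-1646 + 46343) = (-189*(1 - 378) + 7948)/44697 = (-189*(-377) + 7948)*(1/44697) = (71253 + 7948)*(1/44697) = 79201*(1/44697) = 79201/44697 ≈ 1.7720)
R = 15749/3404 (R = -78745*(-1/17020) = 15749/3404 ≈ 4.6266)
Z/R = 79201/(44697*(15749/3404)) = (79201/44697)*(3404/15749) = 269600204/703933053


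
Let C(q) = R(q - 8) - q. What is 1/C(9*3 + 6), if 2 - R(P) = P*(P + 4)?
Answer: -1/756 ≈ -0.0013228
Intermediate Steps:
R(P) = 2 - P*(4 + P) (R(P) = 2 - P*(P + 4) = 2 - P*(4 + P))
C(q) = 34 - (-8 + q)² - 5*q (C(q) = (2 - (q - 8)² - 4*(q - 8)) - q = (2 - (-8 + q)² - 4*(-8 + q)) - q = (2 - (-8 + q)² + (32 - 4*q)) - q = (34 - (-8 + q)² - 4*q) - q = 34 - (-8 + q)² - 5*q)
1/C(9*3 + 6) = 1/(-30 - (9*3 + 6)² + 11*(9*3 + 6)) = 1/(-30 - (27 + 6)² + 11*(27 + 6)) = 1/(-30 - 1*33² + 11*33) = 1/(-30 - 1*1089 + 363) = 1/(-30 - 1089 + 363) = 1/(-756) = -1/756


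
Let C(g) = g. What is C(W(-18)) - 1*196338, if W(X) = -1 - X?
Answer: -196321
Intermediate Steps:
C(W(-18)) - 1*196338 = (-1 - 1*(-18)) - 1*196338 = (-1 + 18) - 196338 = 17 - 196338 = -196321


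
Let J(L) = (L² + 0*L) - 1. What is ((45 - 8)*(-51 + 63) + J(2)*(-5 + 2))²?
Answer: 189225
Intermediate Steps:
J(L) = -1 + L² (J(L) = (L² + 0) - 1 = L² - 1 = -1 + L²)
((45 - 8)*(-51 + 63) + J(2)*(-5 + 2))² = ((45 - 8)*(-51 + 63) + (-1 + 2²)*(-5 + 2))² = (37*12 + (-1 + 4)*(-3))² = (444 + 3*(-3))² = (444 - 9)² = 435² = 189225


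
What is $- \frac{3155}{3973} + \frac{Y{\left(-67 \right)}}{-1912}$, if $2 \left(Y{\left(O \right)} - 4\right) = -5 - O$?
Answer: $- \frac{6171415}{7596376} \approx -0.81242$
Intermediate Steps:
$Y{\left(O \right)} = \frac{3}{2} - \frac{O}{2}$ ($Y{\left(O \right)} = 4 + \frac{-5 - O}{2} = 4 - \left(\frac{5}{2} + \frac{O}{2}\right) = \frac{3}{2} - \frac{O}{2}$)
$- \frac{3155}{3973} + \frac{Y{\left(-67 \right)}}{-1912} = - \frac{3155}{3973} + \frac{\frac{3}{2} - - \frac{67}{2}}{-1912} = \left(-3155\right) \frac{1}{3973} + \left(\frac{3}{2} + \frac{67}{2}\right) \left(- \frac{1}{1912}\right) = - \frac{3155}{3973} + 35 \left(- \frac{1}{1912}\right) = - \frac{3155}{3973} - \frac{35}{1912} = - \frac{6171415}{7596376}$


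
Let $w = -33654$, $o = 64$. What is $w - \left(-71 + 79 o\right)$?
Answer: $-38639$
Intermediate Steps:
$w - \left(-71 + 79 o\right) = -33654 + \left(\left(-79\right) 64 + 71\right) = -33654 + \left(-5056 + 71\right) = -33654 - 4985 = -38639$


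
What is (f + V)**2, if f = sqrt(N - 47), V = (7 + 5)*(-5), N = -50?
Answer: (60 - I*sqrt(97))**2 ≈ 3503.0 - 1181.9*I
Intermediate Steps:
V = -60 (V = 12*(-5) = -60)
f = I*sqrt(97) (f = sqrt(-50 - 47) = sqrt(-97) = I*sqrt(97) ≈ 9.8489*I)
(f + V)**2 = (I*sqrt(97) - 60)**2 = (-60 + I*sqrt(97))**2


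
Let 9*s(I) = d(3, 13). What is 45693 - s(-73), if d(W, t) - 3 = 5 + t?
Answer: 137072/3 ≈ 45691.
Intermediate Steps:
d(W, t) = 8 + t (d(W, t) = 3 + (5 + t) = 8 + t)
s(I) = 7/3 (s(I) = (8 + 13)/9 = (1/9)*21 = 7/3)
45693 - s(-73) = 45693 - 1*7/3 = 45693 - 7/3 = 137072/3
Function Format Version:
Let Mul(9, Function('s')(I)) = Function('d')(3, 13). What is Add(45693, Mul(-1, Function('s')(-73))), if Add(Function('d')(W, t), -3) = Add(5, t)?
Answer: Rational(137072, 3) ≈ 45691.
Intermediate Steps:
Function('d')(W, t) = Add(8, t) (Function('d')(W, t) = Add(3, Add(5, t)) = Add(8, t))
Function('s')(I) = Rational(7, 3) (Function('s')(I) = Mul(Rational(1, 9), Add(8, 13)) = Mul(Rational(1, 9), 21) = Rational(7, 3))
Add(45693, Mul(-1, Function('s')(-73))) = Add(45693, Mul(-1, Rational(7, 3))) = Add(45693, Rational(-7, 3)) = Rational(137072, 3)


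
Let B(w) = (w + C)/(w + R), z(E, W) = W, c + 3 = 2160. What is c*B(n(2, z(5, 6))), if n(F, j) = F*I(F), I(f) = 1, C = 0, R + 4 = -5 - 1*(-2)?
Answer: -4314/5 ≈ -862.80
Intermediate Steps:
R = -7 (R = -4 + (-5 - 1*(-2)) = -4 + (-5 + 2) = -4 - 3 = -7)
c = 2157 (c = -3 + 2160 = 2157)
n(F, j) = F (n(F, j) = F*1 = F)
B(w) = w/(-7 + w) (B(w) = (w + 0)/(w - 7) = w/(-7 + w))
c*B(n(2, z(5, 6))) = 2157*(2/(-7 + 2)) = 2157*(2/(-5)) = 2157*(2*(-1/5)) = 2157*(-2/5) = -4314/5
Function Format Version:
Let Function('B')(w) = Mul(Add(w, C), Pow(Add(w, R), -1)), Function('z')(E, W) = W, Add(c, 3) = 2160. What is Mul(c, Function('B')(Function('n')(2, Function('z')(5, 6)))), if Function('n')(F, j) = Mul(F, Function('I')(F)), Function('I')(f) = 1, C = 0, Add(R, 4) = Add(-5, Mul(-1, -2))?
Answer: Rational(-4314, 5) ≈ -862.80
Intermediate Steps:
R = -7 (R = Add(-4, Add(-5, Mul(-1, -2))) = Add(-4, Add(-5, 2)) = Add(-4, -3) = -7)
c = 2157 (c = Add(-3, 2160) = 2157)
Function('n')(F, j) = F (Function('n')(F, j) = Mul(F, 1) = F)
Function('B')(w) = Mul(w, Pow(Add(-7, w), -1)) (Function('B')(w) = Mul(Add(w, 0), Pow(Add(w, -7), -1)) = Mul(w, Pow(Add(-7, w), -1)))
Mul(c, Function('B')(Function('n')(2, Function('z')(5, 6)))) = Mul(2157, Mul(2, Pow(Add(-7, 2), -1))) = Mul(2157, Mul(2, Pow(-5, -1))) = Mul(2157, Mul(2, Rational(-1, 5))) = Mul(2157, Rational(-2, 5)) = Rational(-4314, 5)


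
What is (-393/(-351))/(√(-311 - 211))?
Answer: -131*I*√58/20358 ≈ -0.049006*I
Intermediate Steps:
(-393/(-351))/(√(-311 - 211)) = (-393*(-1/351))/(√(-522)) = 131/(117*((3*I*√58))) = 131*(-I*√58/174)/117 = -131*I*√58/20358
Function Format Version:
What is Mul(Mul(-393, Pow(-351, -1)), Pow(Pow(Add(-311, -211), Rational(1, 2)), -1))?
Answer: Mul(Rational(-131, 20358), I, Pow(58, Rational(1, 2))) ≈ Mul(-0.049006, I)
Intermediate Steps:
Mul(Mul(-393, Pow(-351, -1)), Pow(Pow(Add(-311, -211), Rational(1, 2)), -1)) = Mul(Mul(-393, Rational(-1, 351)), Pow(Pow(-522, Rational(1, 2)), -1)) = Mul(Rational(131, 117), Pow(Mul(3, I, Pow(58, Rational(1, 2))), -1)) = Mul(Rational(131, 117), Mul(Rational(-1, 174), I, Pow(58, Rational(1, 2)))) = Mul(Rational(-131, 20358), I, Pow(58, Rational(1, 2)))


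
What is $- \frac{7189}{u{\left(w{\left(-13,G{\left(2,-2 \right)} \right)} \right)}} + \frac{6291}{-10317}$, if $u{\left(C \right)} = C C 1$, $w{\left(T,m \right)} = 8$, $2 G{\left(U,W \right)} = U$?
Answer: $- \frac{24857179}{220096} \approx -112.94$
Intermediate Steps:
$G{\left(U,W \right)} = \frac{U}{2}$
$u{\left(C \right)} = C^{2}$ ($u{\left(C \right)} = C^{2} \cdot 1 = C^{2}$)
$- \frac{7189}{u{\left(w{\left(-13,G{\left(2,-2 \right)} \right)} \right)}} + \frac{6291}{-10317} = - \frac{7189}{8^{2}} + \frac{6291}{-10317} = - \frac{7189}{64} + 6291 \left(- \frac{1}{10317}\right) = \left(-7189\right) \frac{1}{64} - \frac{2097}{3439} = - \frac{7189}{64} - \frac{2097}{3439} = - \frac{24857179}{220096}$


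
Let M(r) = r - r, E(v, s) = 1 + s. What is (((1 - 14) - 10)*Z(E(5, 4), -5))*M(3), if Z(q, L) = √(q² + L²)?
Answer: 0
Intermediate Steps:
M(r) = 0
Z(q, L) = √(L² + q²)
(((1 - 14) - 10)*Z(E(5, 4), -5))*M(3) = (((1 - 14) - 10)*√((-5)² + (1 + 4)²))*0 = ((-13 - 10)*√(25 + 5²))*0 = -23*√(25 + 25)*0 = -115*√2*0 = 0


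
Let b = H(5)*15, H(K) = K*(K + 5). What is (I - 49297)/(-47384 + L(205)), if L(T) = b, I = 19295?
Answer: 2143/3331 ≈ 0.64335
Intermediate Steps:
H(K) = K*(5 + K)
b = 750 (b = (5*(5 + 5))*15 = (5*10)*15 = 50*15 = 750)
L(T) = 750
(I - 49297)/(-47384 + L(205)) = (19295 - 49297)/(-47384 + 750) = -30002/(-46634) = -30002*(-1/46634) = 2143/3331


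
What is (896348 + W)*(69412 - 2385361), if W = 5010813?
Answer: -13680683610789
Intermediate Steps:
(896348 + W)*(69412 - 2385361) = (896348 + 5010813)*(69412 - 2385361) = 5907161*(-2315949) = -13680683610789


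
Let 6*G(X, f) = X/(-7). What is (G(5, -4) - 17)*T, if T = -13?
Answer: 9347/42 ≈ 222.55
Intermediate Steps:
G(X, f) = -X/42 (G(X, f) = (X/(-7))/6 = (X*(-⅐))/6 = (-X/7)/6 = -X/42)
(G(5, -4) - 17)*T = (-1/42*5 - 17)*(-13) = (-5/42 - 17)*(-13) = -719/42*(-13) = 9347/42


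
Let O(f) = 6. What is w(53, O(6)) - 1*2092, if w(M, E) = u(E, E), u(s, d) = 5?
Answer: -2087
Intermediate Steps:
w(M, E) = 5
w(53, O(6)) - 1*2092 = 5 - 1*2092 = 5 - 2092 = -2087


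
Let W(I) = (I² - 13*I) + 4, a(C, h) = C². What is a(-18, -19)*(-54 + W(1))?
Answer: -20088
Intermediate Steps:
W(I) = 4 + I² - 13*I
a(-18, -19)*(-54 + W(1)) = (-18)²*(-54 + (4 + 1² - 13*1)) = 324*(-54 + (4 + 1 - 13)) = 324*(-54 - 8) = 324*(-62) = -20088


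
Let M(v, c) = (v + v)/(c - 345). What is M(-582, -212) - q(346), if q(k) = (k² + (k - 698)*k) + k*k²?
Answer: -23070749456/557 ≈ -4.1420e+7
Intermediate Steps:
M(v, c) = 2*v/(-345 + c) (M(v, c) = (2*v)/(-345 + c) = 2*v/(-345 + c))
q(k) = k² + k³ + k*(-698 + k) (q(k) = (k² + (-698 + k)*k) + k³ = (k² + k*(-698 + k)) + k³ = k² + k³ + k*(-698 + k))
M(-582, -212) - q(346) = 2*(-582)/(-345 - 212) - 346*(-698 + 346² + 2*346) = 2*(-582)/(-557) - 346*(-698 + 119716 + 692) = 2*(-582)*(-1/557) - 346*119710 = 1164/557 - 1*41419660 = 1164/557 - 41419660 = -23070749456/557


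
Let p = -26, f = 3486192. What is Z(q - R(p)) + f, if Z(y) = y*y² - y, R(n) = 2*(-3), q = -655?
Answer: -269872608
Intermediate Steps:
R(n) = -6
Z(y) = y³ - y
Z(q - R(p)) + f = ((-655 - 1*(-6))³ - (-655 - 1*(-6))) + 3486192 = ((-655 + 6)³ - (-655 + 6)) + 3486192 = ((-649)³ - 1*(-649)) + 3486192 = (-273359449 + 649) + 3486192 = -273358800 + 3486192 = -269872608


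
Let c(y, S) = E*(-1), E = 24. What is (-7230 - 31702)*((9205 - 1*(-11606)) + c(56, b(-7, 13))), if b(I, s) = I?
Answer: -809279484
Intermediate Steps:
c(y, S) = -24 (c(y, S) = 24*(-1) = -24)
(-7230 - 31702)*((9205 - 1*(-11606)) + c(56, b(-7, 13))) = (-7230 - 31702)*((9205 - 1*(-11606)) - 24) = -38932*((9205 + 11606) - 24) = -38932*(20811 - 24) = -38932*20787 = -809279484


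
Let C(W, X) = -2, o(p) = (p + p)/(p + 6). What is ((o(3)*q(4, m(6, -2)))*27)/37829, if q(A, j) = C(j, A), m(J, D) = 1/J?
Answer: -36/37829 ≈ -0.00095165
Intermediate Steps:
m(J, D) = 1/J
o(p) = 2*p/(6 + p) (o(p) = (2*p)/(6 + p) = 2*p/(6 + p))
q(A, j) = -2
((o(3)*q(4, m(6, -2)))*27)/37829 = (((2*3/(6 + 3))*(-2))*27)/37829 = (((2*3/9)*(-2))*27)*(1/37829) = (((2*3*(⅑))*(-2))*27)*(1/37829) = (((⅔)*(-2))*27)*(1/37829) = -4/3*27*(1/37829) = -36*1/37829 = -36/37829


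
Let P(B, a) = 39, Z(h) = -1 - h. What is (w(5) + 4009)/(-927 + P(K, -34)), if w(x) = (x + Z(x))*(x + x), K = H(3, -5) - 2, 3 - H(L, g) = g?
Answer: -1333/296 ≈ -4.5034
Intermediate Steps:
H(L, g) = 3 - g
K = 6 (K = (3 - 1*(-5)) - 2 = (3 + 5) - 2 = 8 - 2 = 6)
w(x) = -2*x (w(x) = (x + (-1 - x))*(x + x) = -2*x)
(w(5) + 4009)/(-927 + P(K, -34)) = (-2*5 + 4009)/(-927 + 39) = (-10 + 4009)/(-888) = 3999*(-1/888) = -1333/296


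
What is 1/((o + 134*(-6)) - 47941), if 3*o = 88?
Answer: -3/146147 ≈ -2.0527e-5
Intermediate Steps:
o = 88/3 (o = (⅓)*88 = 88/3 ≈ 29.333)
1/((o + 134*(-6)) - 47941) = 1/((88/3 + 134*(-6)) - 47941) = 1/((88/3 - 804) - 47941) = 1/(-2324/3 - 47941) = 1/(-146147/3) = -3/146147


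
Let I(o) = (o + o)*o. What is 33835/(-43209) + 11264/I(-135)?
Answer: -41476643/87498225 ≈ -0.47403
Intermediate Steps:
I(o) = 2*o**2 (I(o) = (2*o)*o = 2*o**2)
33835/(-43209) + 11264/I(-135) = 33835/(-43209) + 11264/((2*(-135)**2)) = 33835*(-1/43209) + 11264/((2*18225)) = -33835/43209 + 11264/36450 = -33835/43209 + 11264*(1/36450) = -33835/43209 + 5632/18225 = -41476643/87498225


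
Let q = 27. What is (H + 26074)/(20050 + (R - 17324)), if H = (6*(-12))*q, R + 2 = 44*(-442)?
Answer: -12065/8362 ≈ -1.4428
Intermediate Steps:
R = -19450 (R = -2 + 44*(-442) = -2 - 19448 = -19450)
H = -1944 (H = (6*(-12))*27 = -72*27 = -1944)
(H + 26074)/(20050 + (R - 17324)) = (-1944 + 26074)/(20050 + (-19450 - 17324)) = 24130/(20050 - 36774) = 24130/(-16724) = 24130*(-1/16724) = -12065/8362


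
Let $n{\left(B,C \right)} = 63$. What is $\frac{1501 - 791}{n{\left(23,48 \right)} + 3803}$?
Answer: $\frac{355}{1933} \approx 0.18365$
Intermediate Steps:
$\frac{1501 - 791}{n{\left(23,48 \right)} + 3803} = \frac{1501 - 791}{63 + 3803} = \frac{710}{3866} = 710 \cdot \frac{1}{3866} = \frac{355}{1933}$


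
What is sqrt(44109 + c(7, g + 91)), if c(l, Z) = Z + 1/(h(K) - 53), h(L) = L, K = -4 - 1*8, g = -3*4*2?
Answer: sqrt(186643535)/65 ≈ 210.18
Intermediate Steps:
g = -24 (g = -12*2 = -24)
K = -12 (K = -4 - 8 = -12)
c(l, Z) = -1/65 + Z (c(l, Z) = Z + 1/(-12 - 53) = Z + 1/(-65) = Z - 1/65 = -1/65 + Z)
sqrt(44109 + c(7, g + 91)) = sqrt(44109 + (-1/65 + (-24 + 91))) = sqrt(44109 + (-1/65 + 67)) = sqrt(44109 + 4354/65) = sqrt(2871439/65) = sqrt(186643535)/65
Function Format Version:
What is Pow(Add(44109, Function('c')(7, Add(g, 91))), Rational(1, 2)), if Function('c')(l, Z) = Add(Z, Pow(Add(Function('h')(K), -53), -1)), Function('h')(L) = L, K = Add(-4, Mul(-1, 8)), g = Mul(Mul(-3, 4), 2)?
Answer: Mul(Rational(1, 65), Pow(186643535, Rational(1, 2))) ≈ 210.18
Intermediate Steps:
g = -24 (g = Mul(-12, 2) = -24)
K = -12 (K = Add(-4, -8) = -12)
Function('c')(l, Z) = Add(Rational(-1, 65), Z) (Function('c')(l, Z) = Add(Z, Pow(Add(-12, -53), -1)) = Add(Z, Pow(-65, -1)) = Add(Z, Rational(-1, 65)) = Add(Rational(-1, 65), Z))
Pow(Add(44109, Function('c')(7, Add(g, 91))), Rational(1, 2)) = Pow(Add(44109, Add(Rational(-1, 65), Add(-24, 91))), Rational(1, 2)) = Pow(Add(44109, Add(Rational(-1, 65), 67)), Rational(1, 2)) = Pow(Add(44109, Rational(4354, 65)), Rational(1, 2)) = Pow(Rational(2871439, 65), Rational(1, 2)) = Mul(Rational(1, 65), Pow(186643535, Rational(1, 2)))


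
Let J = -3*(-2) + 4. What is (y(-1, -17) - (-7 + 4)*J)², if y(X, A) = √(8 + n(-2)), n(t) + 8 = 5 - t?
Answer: 907 + 60*√7 ≈ 1065.7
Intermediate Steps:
n(t) = -3 - t (n(t) = -8 + (5 - t) = -3 - t)
J = 10 (J = 6 + 4 = 10)
y(X, A) = √7 (y(X, A) = √(8 + (-3 - 1*(-2))) = √(8 + (-3 + 2)) = √(8 - 1) = √7)
(y(-1, -17) - (-7 + 4)*J)² = (√7 - (-7 + 4)*10)² = (√7 - (-3)*10)² = (√7 - 1*(-30))² = (√7 + 30)² = (30 + √7)²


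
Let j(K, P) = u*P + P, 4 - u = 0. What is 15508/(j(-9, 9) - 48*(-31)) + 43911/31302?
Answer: 61416331/5331774 ≈ 11.519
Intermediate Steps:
u = 4 (u = 4 - 1*0 = 4 + 0 = 4)
j(K, P) = 5*P (j(K, P) = 4*P + P = 5*P)
15508/(j(-9, 9) - 48*(-31)) + 43911/31302 = 15508/(5*9 - 48*(-31)) + 43911/31302 = 15508/(45 + 1488) + 43911*(1/31302) = 15508/1533 + 4879/3478 = 61416331/5331774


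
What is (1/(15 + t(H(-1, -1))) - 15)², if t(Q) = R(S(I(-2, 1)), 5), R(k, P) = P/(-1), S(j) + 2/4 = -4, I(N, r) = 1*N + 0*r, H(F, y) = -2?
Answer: 22201/100 ≈ 222.01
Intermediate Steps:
I(N, r) = N (I(N, r) = N + 0 = N)
S(j) = -9/2 (S(j) = -½ - 4 = -9/2)
R(k, P) = -P (R(k, P) = P*(-1) = -P)
t(Q) = -5 (t(Q) = -1*5 = -5)
(1/(15 + t(H(-1, -1))) - 15)² = (1/(15 - 5) - 15)² = (1/10 - 15)² = (⅒ - 15)² = (-149/10)² = 22201/100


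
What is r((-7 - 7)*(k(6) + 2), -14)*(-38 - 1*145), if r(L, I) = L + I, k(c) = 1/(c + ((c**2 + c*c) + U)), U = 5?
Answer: 640500/83 ≈ 7716.9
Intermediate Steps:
k(c) = 1/(5 + c + 2*c**2) (k(c) = 1/(c + ((c**2 + c*c) + 5)) = 1/(c + ((c**2 + c**2) + 5)) = 1/(c + (2*c**2 + 5)) = 1/(c + (5 + 2*c**2)) = 1/(5 + c + 2*c**2))
r(L, I) = I + L
r((-7 - 7)*(k(6) + 2), -14)*(-38 - 1*145) = (-14 + (-7 - 7)*(1/(5 + 6 + 2*6**2) + 2))*(-38 - 1*145) = (-14 - 14*(1/(5 + 6 + 2*36) + 2))*(-38 - 145) = (-14 - 14*(1/(5 + 6 + 72) + 2))*(-183) = (-14 - 14*(1/83 + 2))*(-183) = (-14 - 14*167/83)*(-183) = (-14 - 2338/83)*(-183) = -3500/83*(-183) = 640500/83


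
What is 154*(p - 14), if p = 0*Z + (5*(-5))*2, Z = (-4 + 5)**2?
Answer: -9856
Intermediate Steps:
Z = 1 (Z = 1**2 = 1)
p = -50 (p = 0*1 + (5*(-5))*2 = 0 - 25*2 = 0 - 50 = -50)
154*(p - 14) = 154*(-50 - 14) = 154*(-64) = -9856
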